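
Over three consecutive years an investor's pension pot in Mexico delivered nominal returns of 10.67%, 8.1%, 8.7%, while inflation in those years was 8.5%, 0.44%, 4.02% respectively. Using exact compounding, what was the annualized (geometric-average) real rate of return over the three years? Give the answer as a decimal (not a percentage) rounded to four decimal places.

0.0468

Compound the nominal returns: 1.1067 × 1.0810 × 1.0870 = 1.30042451.
Compound inflation: 1.0850 × 1.0044 × 1.0402 = 1.13358291.
Deflate: 1.30042451 / 1.13358291 = 1.14718076.
Annualized real rate = 1.14718076^(1/3) − 1 = 4.6833% → 0.0468.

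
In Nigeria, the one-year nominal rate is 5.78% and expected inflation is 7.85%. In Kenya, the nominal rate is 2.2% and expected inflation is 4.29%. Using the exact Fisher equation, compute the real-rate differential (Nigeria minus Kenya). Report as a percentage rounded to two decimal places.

Nigeria: (1 + 0.0578)/(1 + 0.0785) − 1 = -1.9193%
Kenya: (1 + 0.0220)/(1 + 0.0429) − 1 = -2.0040%
Differential = -1.9193% − (-2.0040%) = 0.0847% → 0.08%.

0.08%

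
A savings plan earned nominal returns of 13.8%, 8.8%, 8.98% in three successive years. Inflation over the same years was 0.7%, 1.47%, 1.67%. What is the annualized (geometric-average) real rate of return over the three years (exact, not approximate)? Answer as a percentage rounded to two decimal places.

9.11%

Compound the nominal returns: 1.1380 × 1.0880 × 1.0898 = 1.34932933.
Compound inflation: 1.0070 × 1.0147 × 1.0167 = 1.03886701.
Deflate: 1.34932933 / 1.03886701 = 1.29884703.
Annualized real rate = 1.29884703^(1/3) − 1 = 9.1070% → 9.11%.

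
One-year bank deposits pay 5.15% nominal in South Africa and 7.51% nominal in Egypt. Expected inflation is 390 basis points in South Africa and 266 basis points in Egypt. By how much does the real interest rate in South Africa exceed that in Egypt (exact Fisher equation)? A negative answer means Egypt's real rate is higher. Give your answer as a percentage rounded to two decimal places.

South Africa: (1 + 0.0515)/(1 + 0.0390) − 1 = 1.2031%
Egypt: (1 + 0.0751)/(1 + 0.0266) − 1 = 4.7243%
Differential = 1.2031% − 4.7243% = -3.5213% → -3.52%.

-3.52%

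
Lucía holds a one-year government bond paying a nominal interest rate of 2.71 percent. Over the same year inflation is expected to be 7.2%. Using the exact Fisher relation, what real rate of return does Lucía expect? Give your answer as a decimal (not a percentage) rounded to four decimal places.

-0.0419

By the Fisher relation, 1 + r = (1 + i)/(1 + π).
1 + r = 1.02710 / 1.07200 = 0.958116
r = 0.958116 − 1 = -4.1884%, i.e. -0.0419.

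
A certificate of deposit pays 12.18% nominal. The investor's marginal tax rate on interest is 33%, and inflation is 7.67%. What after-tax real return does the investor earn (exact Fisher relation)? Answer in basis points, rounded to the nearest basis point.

After-tax nominal return = 12.18% × (1 − 0.33) = 8.1606%.
1 + r = 1.081606 / 1.07670 = 1.004557
After-tax real rate = 1.004557 − 1 → 46 basis points.

46 basis points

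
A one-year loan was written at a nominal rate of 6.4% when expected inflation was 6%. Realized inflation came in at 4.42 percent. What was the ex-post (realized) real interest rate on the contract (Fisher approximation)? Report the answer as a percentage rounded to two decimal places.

Ex-post: 6.4% − 4.42% = 1.980%
So the realized real rate is 1.98%.

1.98%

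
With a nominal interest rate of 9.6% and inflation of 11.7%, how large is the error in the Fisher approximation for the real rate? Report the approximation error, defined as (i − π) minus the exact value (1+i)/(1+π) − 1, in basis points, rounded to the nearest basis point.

-22 basis points

Approximate: r ≈ 9.600% − 11.700% = -2.1000%
Exact: (1 + 0.0960)/(1 + 0.1170) − 1 = -1.8800%
Error = -2.1000% − (-1.8800%) = -0.2200% → -22 basis points.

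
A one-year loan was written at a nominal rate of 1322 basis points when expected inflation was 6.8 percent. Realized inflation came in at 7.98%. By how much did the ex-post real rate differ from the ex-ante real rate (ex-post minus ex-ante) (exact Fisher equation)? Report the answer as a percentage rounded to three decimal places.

-1.158%

Ex-ante: (1 + 0.1322)/(1 + 0.0680) − 1 = 6.01124%
Ex-post: (1 + 0.1322)/(1 + 0.0798) − 1 = 4.85275%
Difference (ex-post − ex-ante) = -1.15849% → -1.158%.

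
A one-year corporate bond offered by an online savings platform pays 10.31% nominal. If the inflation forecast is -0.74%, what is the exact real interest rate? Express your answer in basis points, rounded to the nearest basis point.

1 + r = 1.10310 / 0.99260 = 1.111324
r = 1.111324 − 1 = 11.1324%, i.e. 1113 basis points.

1113 basis points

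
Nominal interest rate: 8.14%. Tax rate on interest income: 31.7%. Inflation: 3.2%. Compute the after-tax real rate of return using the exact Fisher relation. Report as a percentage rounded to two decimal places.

After-tax nominal return = 8.14% × (1 − 0.317) = 5.55962%.
1 + r = 1.0555962 / 1.03200 = 1.022865
After-tax real rate = 1.022865 − 1 → 2.29%.

2.29%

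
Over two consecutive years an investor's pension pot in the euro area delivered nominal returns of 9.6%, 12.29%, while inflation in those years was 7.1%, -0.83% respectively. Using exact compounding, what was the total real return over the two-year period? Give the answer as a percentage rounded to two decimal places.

15.87%

Nominal growth factor = 1.0960 × 1.1229 = 1.230698
Price-level growth factor = 1.0710 × 0.9917 = 1.062111
Real growth factor = 1.230698 / 1.062111 = 1.158729
Total real return = 1.158729 − 1 → 15.87%.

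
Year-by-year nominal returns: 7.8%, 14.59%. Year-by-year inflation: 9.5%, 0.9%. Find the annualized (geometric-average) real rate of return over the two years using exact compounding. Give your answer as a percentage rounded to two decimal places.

5.74%

Nominal growth factor = 1.0780 × 1.1459 = 1.23528020
Price-level growth factor = 1.0950 × 1.0090 = 1.10485500
Real growth factor = 1.23528020 / 1.10485500 = 1.11804735
Annualized real rate = 1.11804735^(1/2) − 1 = 5.7378% → 5.74%.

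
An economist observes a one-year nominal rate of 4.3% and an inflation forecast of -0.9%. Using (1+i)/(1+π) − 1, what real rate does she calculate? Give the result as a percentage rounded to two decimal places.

5.25%

By the Fisher relation, 1 + r = (1 + i)/(1 + π).
1 + r = 1.04300 / 0.99100 = 1.052472
r = 1.052472 − 1 = 5.2472%, i.e. 5.25%.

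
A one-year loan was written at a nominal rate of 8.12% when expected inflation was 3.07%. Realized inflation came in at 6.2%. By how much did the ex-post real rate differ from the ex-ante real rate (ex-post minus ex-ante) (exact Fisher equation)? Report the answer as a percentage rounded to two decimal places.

Ex-ante: (1 + 0.0812)/(1 + 0.0307) − 1 = 4.8996%
Ex-post: (1 + 0.0812)/(1 + 0.0620) − 1 = 1.8079%
Difference (ex-post − ex-ante) = -3.0917% → -3.09%.

-3.09%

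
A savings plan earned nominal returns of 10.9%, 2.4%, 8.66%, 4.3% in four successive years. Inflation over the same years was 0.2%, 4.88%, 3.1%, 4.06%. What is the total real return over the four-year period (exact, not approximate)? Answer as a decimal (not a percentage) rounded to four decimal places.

0.1415

Nominal growth factor = 1.1090 × 1.0240 × 1.0866 × 1.0430 = 1.287021
Price-level growth factor = 1.0020 × 1.0488 × 1.0310 × 1.0406 = 1.127465
Real growth factor = 1.287021 / 1.127465 = 1.141518
Total real return = 1.141518 − 1 → 0.1415.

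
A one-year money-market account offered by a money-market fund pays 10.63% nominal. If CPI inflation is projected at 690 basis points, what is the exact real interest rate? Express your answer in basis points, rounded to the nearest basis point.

1 + r = 1.10630 / 1.06900 = 1.034892
r = 1.034892 − 1 = 3.4892%, i.e. 349 basis points.

349 basis points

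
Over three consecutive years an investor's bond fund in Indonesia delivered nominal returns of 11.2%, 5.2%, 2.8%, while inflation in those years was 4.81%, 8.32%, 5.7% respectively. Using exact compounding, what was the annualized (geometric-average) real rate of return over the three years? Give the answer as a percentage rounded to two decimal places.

Compound the nominal returns: 1.1120 × 1.0520 × 1.0280 = 1.20257907.
Compound inflation: 1.0481 × 1.0832 × 1.0570 = 1.20001413.
Deflate: 1.20257907 / 1.20001413 = 1.00213743.
Annualized real rate = 1.00213743^(1/3) − 1 = 0.0712% → 0.07%.

0.07%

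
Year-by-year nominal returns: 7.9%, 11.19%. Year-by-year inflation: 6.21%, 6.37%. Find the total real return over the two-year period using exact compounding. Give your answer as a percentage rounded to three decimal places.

Nominal growth factor = 1.0790 × 1.1119 = 1.199740
Price-level growth factor = 1.0621 × 1.0637 = 1.129756
Real growth factor = 1.199740 / 1.129756 = 1.061946
Total real return = 1.061946 − 1 → 6.195%.

6.195%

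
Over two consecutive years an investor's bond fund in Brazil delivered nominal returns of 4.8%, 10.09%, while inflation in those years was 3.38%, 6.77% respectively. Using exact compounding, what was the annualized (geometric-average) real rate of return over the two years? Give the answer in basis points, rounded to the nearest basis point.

Nominal growth factor = 1.0480 × 1.1009 = 1.15374320
Price-level growth factor = 1.0338 × 1.0677 = 1.10378826
Real growth factor = 1.15374320 / 1.10378826 = 1.04525772
Annualized real rate = 1.04525772^(1/2) − 1 = 2.2378% → 224 basis points.

224 basis points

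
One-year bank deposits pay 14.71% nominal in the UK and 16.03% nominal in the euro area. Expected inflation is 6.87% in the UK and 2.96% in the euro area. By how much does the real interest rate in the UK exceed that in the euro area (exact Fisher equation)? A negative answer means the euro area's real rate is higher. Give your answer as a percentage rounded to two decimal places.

-5.36%

The UK: (1 + 0.1471)/(1 + 0.0687) − 1 = 7.3360%
The euro area: (1 + 0.1603)/(1 + 0.0296) − 1 = 12.6943%
Differential = 7.3360% − 12.6943% = -5.3582% → -5.36%.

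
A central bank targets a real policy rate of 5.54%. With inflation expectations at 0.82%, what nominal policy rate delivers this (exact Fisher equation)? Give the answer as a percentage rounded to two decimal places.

6.41%

(1 + i) = (1 + r)(1 + π) = 1.05540 × 1.00820 = 1.06405428
i = 1.06405428 − 1, so the required nominal rate is 6.41%.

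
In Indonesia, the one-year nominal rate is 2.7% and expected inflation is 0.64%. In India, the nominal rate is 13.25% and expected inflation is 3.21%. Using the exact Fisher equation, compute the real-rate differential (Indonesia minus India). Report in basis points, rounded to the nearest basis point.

-768 basis points

Indonesia: (1 + 0.0270)/(1 + 0.0064) − 1 = 2.0469%
India: (1 + 0.1325)/(1 + 0.0321) − 1 = 9.7277%
Differential = 2.0469% − 9.7277% = -7.6808% → -768 basis points.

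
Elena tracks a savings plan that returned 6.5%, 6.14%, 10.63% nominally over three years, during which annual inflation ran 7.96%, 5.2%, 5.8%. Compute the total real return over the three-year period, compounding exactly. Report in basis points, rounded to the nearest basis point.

Nominal growth factor = 1.0650 × 1.0614 × 1.1063 = 1.250552
Price-level growth factor = 1.0796 × 1.0520 × 1.0580 = 1.201612
Real growth factor = 1.250552 / 1.201612 = 1.040728
Total real return = 1.040728 − 1 → 407 basis points.

407 basis points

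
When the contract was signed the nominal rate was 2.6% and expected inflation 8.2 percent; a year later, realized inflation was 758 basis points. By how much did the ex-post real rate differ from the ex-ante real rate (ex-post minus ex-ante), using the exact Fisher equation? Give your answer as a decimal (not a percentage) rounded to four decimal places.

0.0055

Ex-ante: (1 + 0.0260)/(1 + 0.0820) − 1 = -5.1756%
Ex-post: (1 + 0.0260)/(1 + 0.0758) − 1 = -4.6291%
Difference (ex-post − ex-ante) = 0.5465% → 0.0055.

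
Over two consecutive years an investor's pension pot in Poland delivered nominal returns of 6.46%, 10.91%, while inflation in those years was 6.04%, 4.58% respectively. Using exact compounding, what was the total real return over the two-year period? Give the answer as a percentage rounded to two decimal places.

Compound the nominal returns: 1.0646 × 1.1091 = 1.180748.
Compound inflation: 1.0604 × 1.0458 = 1.108966.
Deflate: 1.180748 / 1.108966 = 1.064728.
Total real return = 1.064728 − 1 → 6.47%.

6.47%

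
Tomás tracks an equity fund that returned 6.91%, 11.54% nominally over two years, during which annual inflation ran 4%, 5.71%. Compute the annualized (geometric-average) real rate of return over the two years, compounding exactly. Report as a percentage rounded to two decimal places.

4.15%

Nominal growth factor = 1.0691 × 1.1154 = 1.19247414
Price-level growth factor = 1.0400 × 1.0571 = 1.09938400
Real growth factor = 1.19247414 / 1.09938400 = 1.08467482
Annualized real rate = 1.08467482^(1/2) − 1 = 4.1477% → 4.15%.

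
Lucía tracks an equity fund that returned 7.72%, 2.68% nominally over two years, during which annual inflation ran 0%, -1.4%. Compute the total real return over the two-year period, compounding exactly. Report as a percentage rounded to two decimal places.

12.18%

Nominal growth factor = 1.0772 × 1.0268 = 1.106069
Price-level growth factor = 1.0000 × 0.9860 = 0.986000
Real growth factor = 1.106069 / 0.986000 = 1.121774
Total real return = 1.121774 − 1 → 12.18%.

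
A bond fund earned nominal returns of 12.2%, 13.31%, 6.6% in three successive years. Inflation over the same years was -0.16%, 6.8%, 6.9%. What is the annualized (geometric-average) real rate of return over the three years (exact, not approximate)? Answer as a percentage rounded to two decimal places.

Nominal growth factor = 1.1220 × 1.1331 × 1.0660 = 1.35524652
Price-level growth factor = 0.9984 × 1.0680 × 1.0690 = 1.13986529
Real growth factor = 1.35524652 / 1.13986529 = 1.18895323
Annualized real rate = 1.18895323^(1/3) − 1 = 5.9388% → 5.94%.

5.94%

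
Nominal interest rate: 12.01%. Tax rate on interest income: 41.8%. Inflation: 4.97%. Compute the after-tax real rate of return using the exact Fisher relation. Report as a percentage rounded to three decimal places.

1.924%

After-tax nominal return = 12.01% × (1 − 0.418) = 6.98982%.
1 + r = 1.0698982 / 1.04970 = 1.019242
After-tax real rate = 1.019242 − 1 → 1.924%.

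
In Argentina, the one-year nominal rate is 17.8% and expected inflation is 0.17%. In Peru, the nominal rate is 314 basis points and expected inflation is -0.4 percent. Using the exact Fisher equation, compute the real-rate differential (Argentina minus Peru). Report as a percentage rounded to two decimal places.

Argentina: (1 + 0.1780)/(1 + 0.0017) − 1 = 17.6001%
Peru: (1 + 0.0314)/(1 − 0.0040) − 1 = 3.5542%
Differential = 17.6001% − 3.5542% = 14.0459% → 14.05%.

14.05%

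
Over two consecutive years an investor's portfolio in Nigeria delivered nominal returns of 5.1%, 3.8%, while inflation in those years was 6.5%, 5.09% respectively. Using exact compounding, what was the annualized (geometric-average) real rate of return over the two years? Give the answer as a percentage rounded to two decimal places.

-1.27%

Compound the nominal returns: 1.0510 × 1.0380 = 1.09093800.
Compound inflation: 1.0650 × 1.0509 = 1.11920850.
Deflate: 1.09093800 / 1.11920850 = 0.97474063.
Annualized real rate = 0.97474063^(1/2) − 1 = -1.2710% → -1.27%.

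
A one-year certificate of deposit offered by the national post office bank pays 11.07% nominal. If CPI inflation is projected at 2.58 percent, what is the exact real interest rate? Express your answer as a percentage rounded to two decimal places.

8.28%

1 + r = 1.11070 / 1.02580 = 1.082765
r = 1.082765 − 1 = 8.2765%, i.e. 8.28%.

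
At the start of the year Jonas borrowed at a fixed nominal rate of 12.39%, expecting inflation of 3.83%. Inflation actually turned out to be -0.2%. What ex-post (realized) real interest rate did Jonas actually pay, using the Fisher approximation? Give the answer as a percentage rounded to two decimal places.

Ex-post: 12.39% − (-0.2%) = 12.590%
So the realized real rate is 12.59%.

12.59%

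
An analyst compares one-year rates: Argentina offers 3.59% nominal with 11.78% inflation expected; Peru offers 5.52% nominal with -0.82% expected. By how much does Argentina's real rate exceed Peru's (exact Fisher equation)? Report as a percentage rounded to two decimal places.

-13.72%

Argentina: (1 + 0.0359)/(1 + 0.1178) − 1 = -7.3269%
Peru: (1 + 0.0552)/(1 − 0.0082) − 1 = 6.3924%
Differential = -7.3269% − 6.3924% = -13.7193% → -13.72%.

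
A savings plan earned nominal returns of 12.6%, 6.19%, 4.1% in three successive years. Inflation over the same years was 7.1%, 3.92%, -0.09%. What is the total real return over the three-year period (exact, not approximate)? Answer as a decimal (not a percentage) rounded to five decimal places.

Compound the nominal returns: 1.1260 × 1.0619 × 1.0410 = 1.244723.
Compound inflation: 1.0710 × 1.0392 × 0.9991 = 1.111982.
Deflate: 1.244723 / 1.111982 = 1.119374.
Total real return = 1.119374 − 1 → 0.11937.

0.11937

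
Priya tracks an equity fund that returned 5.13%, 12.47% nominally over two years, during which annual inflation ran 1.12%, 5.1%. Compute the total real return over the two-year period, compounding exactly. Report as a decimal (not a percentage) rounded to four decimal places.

0.1126

Compound the nominal returns: 1.0513 × 1.1247 = 1.182397.
Compound inflation: 1.0112 × 1.0510 = 1.062771.
Deflate: 1.182397 / 1.062771 = 1.112560.
Total real return = 1.112560 − 1 → 0.1126.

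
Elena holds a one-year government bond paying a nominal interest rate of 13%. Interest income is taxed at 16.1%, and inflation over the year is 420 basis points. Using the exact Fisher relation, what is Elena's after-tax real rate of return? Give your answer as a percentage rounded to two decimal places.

After-tax nominal return = 13% × (1 − 0.161) = 10.9070%.
1 + r = 1.10907 / 1.04200 = 1.064367
After-tax real rate = 1.064367 − 1 → 6.44%.

6.44%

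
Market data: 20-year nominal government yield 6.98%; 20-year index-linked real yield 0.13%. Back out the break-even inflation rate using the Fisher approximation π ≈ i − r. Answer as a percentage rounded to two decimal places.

π ≈ i − r = 6.98% − 0.13% → 6.85%.

6.85%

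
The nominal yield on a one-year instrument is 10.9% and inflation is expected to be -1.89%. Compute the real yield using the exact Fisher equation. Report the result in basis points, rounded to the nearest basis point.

By the Fisher identity, 1 + r = (1 + i)/(1 + π).
1 + r = 1.10900 / 0.98110 = 1.130364
r = 1.130364 − 1 = 13.0364%, i.e. 1304 basis points.

1304 basis points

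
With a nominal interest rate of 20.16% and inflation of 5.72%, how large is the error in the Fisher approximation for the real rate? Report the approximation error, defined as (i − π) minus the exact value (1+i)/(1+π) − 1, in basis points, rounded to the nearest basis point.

78 basis points

Approximate: r ≈ 20.160% − 5.720% = 14.4400%
Exact: (1 + 0.2016)/(1 + 0.0572) − 1 = 13.6587%
Error = 14.4400% − 13.6587% = 0.7813% → 78 basis points.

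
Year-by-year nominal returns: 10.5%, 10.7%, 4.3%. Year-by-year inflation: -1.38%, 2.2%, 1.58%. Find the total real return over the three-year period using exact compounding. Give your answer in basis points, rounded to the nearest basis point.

2461 basis points

Nominal growth factor = 1.1050 × 1.1070 × 1.0430 = 1.275834
Price-level growth factor = 0.9862 × 1.0220 × 1.0158 = 1.023821
Real growth factor = 1.275834 / 1.023821 = 1.246149
Total real return = 1.246149 − 1 → 2461 basis points.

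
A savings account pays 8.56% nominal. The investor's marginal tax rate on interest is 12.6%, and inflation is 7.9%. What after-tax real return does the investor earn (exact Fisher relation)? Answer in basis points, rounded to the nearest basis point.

After-tax nominal return = 8.56% × (1 − 0.126) = 7.48144%.
1 + r = 1.0748144 / 1.07900 = 0.996121
After-tax real rate = 0.996121 − 1 → -39 basis points.

-39 basis points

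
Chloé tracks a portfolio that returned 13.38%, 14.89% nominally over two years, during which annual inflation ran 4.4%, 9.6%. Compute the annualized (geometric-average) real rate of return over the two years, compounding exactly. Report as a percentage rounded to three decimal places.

6.697%

Nominal growth factor = 1.1338 × 1.1489 = 1.30262282
Price-level growth factor = 1.0440 × 1.0960 = 1.14422400
Real growth factor = 1.30262282 / 1.14422400 = 1.13843340
Annualized real rate = 1.13843340^(1/2) − 1 = 6.6974% → 6.697%.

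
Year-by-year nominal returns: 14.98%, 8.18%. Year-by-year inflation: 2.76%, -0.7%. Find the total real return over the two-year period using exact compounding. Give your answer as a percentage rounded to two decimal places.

Compound the nominal returns: 1.1498 × 1.0818 = 1.243854.
Compound inflation: 1.0276 × 0.9930 = 1.020407.
Deflate: 1.243854 / 1.020407 = 1.218978.
Total real return = 1.218978 − 1 → 21.90%.

21.90%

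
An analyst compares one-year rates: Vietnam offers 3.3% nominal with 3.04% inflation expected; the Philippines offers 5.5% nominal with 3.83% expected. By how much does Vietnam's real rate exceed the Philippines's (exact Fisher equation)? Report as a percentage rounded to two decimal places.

Vietnam: (1 + 0.0330)/(1 + 0.0304) − 1 = 0.2523%
The Philippines: (1 + 0.0550)/(1 + 0.0383) − 1 = 1.6084%
Differential = 0.2523% − 1.6084% = -1.3561% → -1.36%.

-1.36%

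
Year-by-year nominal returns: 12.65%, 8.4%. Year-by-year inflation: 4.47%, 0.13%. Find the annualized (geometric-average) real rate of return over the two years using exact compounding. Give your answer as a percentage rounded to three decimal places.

8.044%

Nominal growth factor = 1.1265 × 1.0840 = 1.22112600
Price-level growth factor = 1.0447 × 1.0013 = 1.04605811
Real growth factor = 1.22112600 / 1.04605811 = 1.16735962
Annualized real rate = 1.16735962^(1/2) − 1 = 8.0444% → 8.044%.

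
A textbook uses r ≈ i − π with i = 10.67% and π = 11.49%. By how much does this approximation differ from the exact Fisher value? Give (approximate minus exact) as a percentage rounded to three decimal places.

Approximate: r ≈ 10.670% − 11.490% = -0.8200%
Exact: (1 + 0.1067)/(1 + 0.1149) − 1 = -0.73549%
Error = -0.8200% − (-0.73549%) = -0.08451% → -0.085%.

-0.085%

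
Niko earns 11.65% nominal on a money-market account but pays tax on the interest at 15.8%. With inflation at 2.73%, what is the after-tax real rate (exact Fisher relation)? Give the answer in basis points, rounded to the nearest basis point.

689 basis points

After-tax nominal return = 11.65% × (1 − 0.158) = 9.8093%.
1 + r = 1.098093 / 1.02730 = 1.068912
After-tax real rate = 1.068912 − 1 → 689 basis points.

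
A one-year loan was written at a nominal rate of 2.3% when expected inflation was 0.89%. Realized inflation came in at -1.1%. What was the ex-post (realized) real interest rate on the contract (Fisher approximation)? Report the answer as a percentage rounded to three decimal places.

Ex-post: 2.3% − (-1.1%) = 3.400%
So the realized real rate is 3.400%.

3.400%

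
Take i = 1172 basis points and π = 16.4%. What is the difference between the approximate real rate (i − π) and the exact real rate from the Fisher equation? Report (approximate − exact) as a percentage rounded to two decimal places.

Approximate: r ≈ 11.720% − 16.400% = -4.6800%
Exact: (1 + 0.1172)/(1 + 0.1640) − 1 = -4.0206%
Error = -4.6800% − (-4.0206%) = -0.6594% → -0.66%.

-0.66%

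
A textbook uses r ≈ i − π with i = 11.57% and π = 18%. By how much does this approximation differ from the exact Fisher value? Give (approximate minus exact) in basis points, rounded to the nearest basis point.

-98 basis points

Approximate: r ≈ 11.570% − 18.000% = -6.4300%
Exact: (1 + 0.1157)/(1 + 0.1800) − 1 = -5.4492%
Error = -6.4300% − (-5.4492%) = -0.9808% → -98 basis points.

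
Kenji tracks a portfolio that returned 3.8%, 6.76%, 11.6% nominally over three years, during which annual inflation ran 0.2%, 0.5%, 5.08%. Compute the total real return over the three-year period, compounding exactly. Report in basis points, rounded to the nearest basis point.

1687 basis points

Compound the nominal returns: 1.0380 × 1.0676 × 1.1160 = 1.236716.
Compound inflation: 1.0020 × 1.0050 × 1.0508 = 1.058166.
Deflate: 1.236716 / 1.058166 = 1.168736.
Total real return = 1.168736 − 1 → 1687 basis points.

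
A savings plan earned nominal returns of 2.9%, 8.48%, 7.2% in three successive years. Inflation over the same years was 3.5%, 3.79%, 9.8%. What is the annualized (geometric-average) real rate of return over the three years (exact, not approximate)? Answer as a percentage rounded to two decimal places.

Nominal growth factor = 1.0290 × 1.0848 × 1.0720 = 1.19662986
Price-level growth factor = 1.0350 × 1.0379 × 1.0980 = 1.17950070
Real growth factor = 1.19662986 / 1.17950070 = 1.01452239
Annualized real rate = 1.01452239^(1/3) − 1 = 0.4818% → 0.48%.

0.48%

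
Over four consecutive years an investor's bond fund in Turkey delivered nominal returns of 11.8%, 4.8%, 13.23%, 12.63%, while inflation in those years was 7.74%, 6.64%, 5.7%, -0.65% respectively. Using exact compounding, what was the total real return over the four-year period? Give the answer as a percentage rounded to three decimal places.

23.845%

Nominal growth factor = 1.1180 × 1.0480 × 1.1323 × 1.1263 = 1.494234
Price-level growth factor = 1.0774 × 1.0664 × 1.0570 × 0.9935 = 1.206535
Real growth factor = 1.494234 / 1.206535 = 1.238451
Total real return = 1.238451 − 1 → 23.845%.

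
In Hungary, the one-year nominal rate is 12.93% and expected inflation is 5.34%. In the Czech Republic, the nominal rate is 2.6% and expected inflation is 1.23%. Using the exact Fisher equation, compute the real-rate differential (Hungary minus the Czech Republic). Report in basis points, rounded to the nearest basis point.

Hungary: (1 + 0.1293)/(1 + 0.0534) − 1 = 7.2052%
The Czech Republic: (1 + 0.0260)/(1 + 0.0123) − 1 = 1.3534%
Differential = 7.2052% − 1.3534% = 5.8519% → 585 basis points.

585 basis points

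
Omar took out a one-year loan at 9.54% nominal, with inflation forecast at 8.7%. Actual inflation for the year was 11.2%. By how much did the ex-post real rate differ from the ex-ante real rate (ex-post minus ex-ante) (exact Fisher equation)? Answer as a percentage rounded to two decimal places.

Ex-ante: (1 + 0.0954)/(1 + 0.0870) − 1 = 0.7728%
Ex-post: (1 + 0.0954)/(1 + 0.1120) − 1 = -1.4928%
Difference (ex-post − ex-ante) = -2.2656% → -2.27%.

-2.27%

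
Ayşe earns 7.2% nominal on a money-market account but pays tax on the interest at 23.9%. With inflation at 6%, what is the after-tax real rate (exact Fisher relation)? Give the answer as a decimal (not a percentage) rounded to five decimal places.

-0.00491

After-tax nominal return = 7.2% × (1 − 0.239) = 5.4792%.
1 + r = 1.054792 / 1.06000 = 0.995087
After-tax real rate = 0.995087 − 1 → -0.00491.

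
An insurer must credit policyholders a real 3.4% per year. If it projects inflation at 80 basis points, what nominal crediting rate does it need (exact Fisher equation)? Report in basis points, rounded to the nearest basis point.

423 basis points

(1 + i) = (1 + r)(1 + π) = 1.03400 × 1.00800 = 1.042272
i = 1.042272 − 1, so the required nominal rate is 423 basis points.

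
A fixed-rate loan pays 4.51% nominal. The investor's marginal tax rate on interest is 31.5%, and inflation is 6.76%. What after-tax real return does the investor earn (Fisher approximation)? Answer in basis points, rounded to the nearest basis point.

After-tax nominal return = 4.51% × (1 − 0.315) = 3.08935%.
r ≈ 3.08935% − 6.76% → -367 basis points.

-367 basis points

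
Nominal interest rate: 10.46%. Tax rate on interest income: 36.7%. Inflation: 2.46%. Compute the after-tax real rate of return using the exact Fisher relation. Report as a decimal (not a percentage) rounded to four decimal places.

After-tax nominal return = 10.46% × (1 − 0.367) = 6.62118%.
1 + r = 1.0662118 / 1.02460 = 1.040613
After-tax real rate = 1.040613 − 1 → 0.0406.

0.0406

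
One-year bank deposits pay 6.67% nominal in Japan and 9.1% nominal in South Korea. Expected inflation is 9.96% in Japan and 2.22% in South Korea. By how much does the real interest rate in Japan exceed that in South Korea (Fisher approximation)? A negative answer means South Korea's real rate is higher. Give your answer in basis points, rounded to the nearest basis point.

Japan: 6.67% − 9.96% = -3.290%
South Korea: 9.1% − 2.22% = 6.880%
Differential = -10.170% → -1017 basis points.

-1017 basis points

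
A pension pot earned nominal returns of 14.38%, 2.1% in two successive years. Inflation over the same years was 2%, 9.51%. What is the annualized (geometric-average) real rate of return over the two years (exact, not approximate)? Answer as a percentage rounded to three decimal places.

2.249%

Compound the nominal returns: 1.1438 × 1.0210 = 1.16781980.
Compound inflation: 1.0200 × 1.0951 = 1.11700200.
Deflate: 1.16781980 / 1.11700200 = 1.04549482.
Annualized real rate = 1.04549482^(1/2) − 1 = 2.2494% → 2.249%.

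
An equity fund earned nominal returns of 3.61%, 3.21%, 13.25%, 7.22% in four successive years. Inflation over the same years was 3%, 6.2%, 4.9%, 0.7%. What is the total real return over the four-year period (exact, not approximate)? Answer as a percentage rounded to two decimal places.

12.38%

Compound the nominal returns: 1.0361 × 1.0321 × 1.1325 × 1.0722 = 1.298487.
Compound inflation: 1.0300 × 1.0620 × 1.0490 × 1.0070 = 1.155491.
Deflate: 1.298487 / 1.155491 = 1.123753.
Total real return = 1.123753 − 1 → 12.38%.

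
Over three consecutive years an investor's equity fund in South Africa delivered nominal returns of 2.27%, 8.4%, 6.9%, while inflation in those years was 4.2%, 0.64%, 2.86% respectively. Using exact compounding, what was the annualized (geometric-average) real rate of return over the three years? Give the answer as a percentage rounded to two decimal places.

3.19%

Nominal growth factor = 1.0227 × 1.0840 × 1.0690 = 1.18510067
Price-level growth factor = 1.0420 × 1.0064 × 1.0286 = 1.07866073
Real growth factor = 1.18510067 / 1.07866073 = 1.09867787
Annualized real rate = 1.09867787^(1/3) − 1 = 3.1866% → 3.19%.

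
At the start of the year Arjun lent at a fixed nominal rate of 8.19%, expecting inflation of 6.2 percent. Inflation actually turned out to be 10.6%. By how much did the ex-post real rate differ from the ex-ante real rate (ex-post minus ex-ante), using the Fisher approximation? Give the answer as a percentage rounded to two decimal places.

Ex-ante: 8.19% − 6.2% = 1.990%
Ex-post: 8.19% − 10.6% = -2.410%
Difference (ex-post − ex-ante) = -4.4000% → -4.40%.

-4.40%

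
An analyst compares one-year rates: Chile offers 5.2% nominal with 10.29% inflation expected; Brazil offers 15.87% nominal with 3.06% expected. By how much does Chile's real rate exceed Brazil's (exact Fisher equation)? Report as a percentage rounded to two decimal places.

Chile: (1 + 0.0520)/(1 + 0.1029) − 1 = -4.6151%
Brazil: (1 + 0.1587)/(1 + 0.0306) − 1 = 12.4297%
Differential = -4.6151% − 12.4297% = -17.0448% → -17.04%.

-17.04%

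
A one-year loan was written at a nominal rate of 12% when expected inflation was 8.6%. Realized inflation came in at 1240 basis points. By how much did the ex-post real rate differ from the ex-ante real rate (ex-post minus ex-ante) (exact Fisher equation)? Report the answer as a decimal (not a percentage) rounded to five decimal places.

Ex-ante: (1 + 0.1200)/(1 + 0.0860) − 1 = 3.1308%
Ex-post: (1 + 0.1200)/(1 + 0.1240) − 1 = -0.3559%
Difference (ex-post − ex-ante) = -3.4866% → -0.03487.

-0.03487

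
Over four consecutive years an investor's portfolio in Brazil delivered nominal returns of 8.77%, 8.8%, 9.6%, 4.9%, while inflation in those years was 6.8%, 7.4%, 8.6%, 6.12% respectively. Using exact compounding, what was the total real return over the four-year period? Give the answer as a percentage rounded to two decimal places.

Compound the nominal returns: 1.0877 × 1.0880 × 1.0960 × 1.0490 = 1.360580.
Compound inflation: 1.0680 × 1.0740 × 1.0860 × 1.0612 = 1.321912.
Deflate: 1.360580 / 1.321912 = 1.029251.
Total real return = 1.029251 − 1 → 2.93%.

2.93%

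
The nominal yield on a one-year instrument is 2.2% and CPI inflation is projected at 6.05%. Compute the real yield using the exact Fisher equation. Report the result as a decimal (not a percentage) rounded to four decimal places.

1 + r = 1.02200 / 1.06050 = 0.963696
r = 0.963696 − 1 = -3.6304%, i.e. -0.0363.

-0.0363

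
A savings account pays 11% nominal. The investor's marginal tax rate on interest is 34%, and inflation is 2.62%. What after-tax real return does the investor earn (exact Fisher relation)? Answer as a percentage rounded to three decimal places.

After-tax nominal return = 11% × (1 − 0.34) = 7.2600%.
1 + r = 1.07260 / 1.02620 = 1.0452154
After-tax real rate = 1.0452154 − 1 → 4.522%.

4.522%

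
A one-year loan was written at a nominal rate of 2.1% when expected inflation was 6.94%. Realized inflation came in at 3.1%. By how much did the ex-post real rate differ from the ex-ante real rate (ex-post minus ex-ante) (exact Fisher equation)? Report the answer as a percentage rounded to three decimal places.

3.556%

Ex-ante: (1 + 0.0210)/(1 + 0.0694) − 1 = -4.5259%
Ex-post: (1 + 0.0210)/(1 + 0.0310) − 1 = -0.9699%
Difference (ex-post − ex-ante) = 3.5560% → 3.556%.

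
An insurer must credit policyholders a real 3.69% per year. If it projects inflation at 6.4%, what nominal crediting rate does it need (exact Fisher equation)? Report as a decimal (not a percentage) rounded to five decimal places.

(1 + i) = (1 + r)(1 + π) = 1.03690 × 1.06400 = 1.1032616
i = 1.1032616 − 1, so the required nominal rate is 0.10326.

0.10326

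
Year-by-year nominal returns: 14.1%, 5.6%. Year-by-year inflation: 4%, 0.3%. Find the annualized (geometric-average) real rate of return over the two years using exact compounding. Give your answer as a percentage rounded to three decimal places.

Compound the nominal returns: 1.1410 × 1.0560 = 1.20489600.
Compound inflation: 1.0400 × 1.0030 = 1.04312000.
Deflate: 1.20489600 / 1.04312000 = 1.15508858.
Annualized real rate = 1.15508858^(1/2) − 1 = 7.4750% → 7.475%.

7.475%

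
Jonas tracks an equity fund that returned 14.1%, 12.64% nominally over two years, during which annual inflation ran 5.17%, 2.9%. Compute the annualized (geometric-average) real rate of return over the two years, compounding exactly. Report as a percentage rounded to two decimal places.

Nominal growth factor = 1.1410 × 1.1264 = 1.28522240
Price-level growth factor = 1.0517 × 1.0290 = 1.08219930
Real growth factor = 1.28522240 / 1.08219930 = 1.18760232
Annualized real rate = 1.18760232^(1/2) − 1 = 8.9772% → 8.98%.

8.98%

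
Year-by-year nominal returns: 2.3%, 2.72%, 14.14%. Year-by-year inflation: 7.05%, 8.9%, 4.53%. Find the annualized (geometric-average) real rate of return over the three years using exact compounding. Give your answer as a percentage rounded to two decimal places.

Nominal growth factor = 1.0230 × 1.0272 × 1.1414 = 1.19941234
Price-level growth factor = 1.0705 × 1.0890 × 1.0453 = 1.21858408
Real growth factor = 1.19941234 / 1.21858408 = 0.98426720
Annualized real rate = 0.98426720^(1/3) − 1 = -0.5272% → -0.53%.

-0.53%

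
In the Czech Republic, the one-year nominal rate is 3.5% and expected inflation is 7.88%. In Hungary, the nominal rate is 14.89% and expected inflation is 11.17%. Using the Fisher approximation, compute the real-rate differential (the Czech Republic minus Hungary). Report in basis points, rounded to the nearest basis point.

The Czech Republic: 3.5% − 7.88% = -4.380%
Hungary: 14.89% − 11.17% = 3.720%
Differential = -8.100% → -810 basis points.

-810 basis points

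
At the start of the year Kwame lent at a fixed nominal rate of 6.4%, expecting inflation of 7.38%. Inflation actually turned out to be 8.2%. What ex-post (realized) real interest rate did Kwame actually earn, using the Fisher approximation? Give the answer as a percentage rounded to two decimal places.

Ex-post: 6.4% − 8.2% = -1.800%
So the realized real rate is -1.80%.

-1.80%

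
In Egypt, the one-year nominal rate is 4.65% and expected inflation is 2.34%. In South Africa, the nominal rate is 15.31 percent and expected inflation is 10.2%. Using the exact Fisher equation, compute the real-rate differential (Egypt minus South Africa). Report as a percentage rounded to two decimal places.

Egypt: (1 + 0.0465)/(1 + 0.0234) − 1 = 2.2572%
South Africa: (1 + 0.1531)/(1 + 0.1020) − 1 = 4.6370%
Differential = 2.2572% − 4.6370% = -2.3798% → -2.38%.

-2.38%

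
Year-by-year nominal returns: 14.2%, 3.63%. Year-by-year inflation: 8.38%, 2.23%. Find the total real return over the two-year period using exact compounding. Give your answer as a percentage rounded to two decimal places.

Nominal growth factor = 1.1420 × 1.0363 = 1.183455
Price-level growth factor = 1.0838 × 1.0223 = 1.107969
Real growth factor = 1.183455 / 1.107969 = 1.068130
Total real return = 1.068130 − 1 → 6.81%.

6.81%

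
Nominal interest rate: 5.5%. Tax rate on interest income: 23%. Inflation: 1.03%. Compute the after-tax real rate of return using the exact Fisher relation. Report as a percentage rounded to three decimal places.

3.172%

After-tax nominal return = 5.5% × (1 − 0.23) = 4.2350%.
1 + r = 1.04235 / 1.01030 = 1.031723
After-tax real rate = 1.031723 − 1 → 3.172%.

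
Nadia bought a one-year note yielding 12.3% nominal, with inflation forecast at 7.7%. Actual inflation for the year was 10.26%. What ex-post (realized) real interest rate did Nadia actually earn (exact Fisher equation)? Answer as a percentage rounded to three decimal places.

Ex-post: (1 + 0.1230)/(1 + 0.1026) − 1 = 1.8502%
So the realized real rate is 1.850%.

1.850%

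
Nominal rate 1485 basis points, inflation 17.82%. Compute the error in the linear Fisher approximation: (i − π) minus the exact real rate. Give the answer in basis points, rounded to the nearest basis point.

Approximate: r ≈ 14.850% − 17.820% = -2.9700%
Exact: (1 + 0.1485)/(1 + 0.1782) − 1 = -2.5208%
Error = -2.9700% − (-2.5208%) = -0.4492% → -45 basis points.

-45 basis points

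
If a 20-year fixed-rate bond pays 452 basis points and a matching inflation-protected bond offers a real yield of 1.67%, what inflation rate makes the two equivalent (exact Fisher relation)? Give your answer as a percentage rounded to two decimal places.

(1 + π) = (1 + i)/(1 + r) = 1.04520 / 1.01670 = 1.028032
Break-even inflation = 1.028032 − 1 → 2.80%.

2.80%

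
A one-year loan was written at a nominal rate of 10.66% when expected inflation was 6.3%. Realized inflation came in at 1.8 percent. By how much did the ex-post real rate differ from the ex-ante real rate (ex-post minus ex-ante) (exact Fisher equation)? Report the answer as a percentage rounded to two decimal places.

Ex-ante: (1 + 0.1066)/(1 + 0.0630) − 1 = 4.1016%
Ex-post: (1 + 0.1066)/(1 + 0.0180) − 1 = 8.7033%
Difference (ex-post − ex-ante) = 4.6017% → 4.60%.

4.60%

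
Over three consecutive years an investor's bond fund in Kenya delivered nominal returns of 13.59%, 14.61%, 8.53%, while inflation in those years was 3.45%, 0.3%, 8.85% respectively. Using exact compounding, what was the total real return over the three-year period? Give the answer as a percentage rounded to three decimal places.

Compound the nominal returns: 1.1359 × 1.1461 × 1.0853 = 1.412903.
Compound inflation: 1.0345 × 1.0030 × 1.0885 = 1.129431.
Deflate: 1.412903 / 1.129431 = 1.250986.
Total real return = 1.250986 − 1 → 25.099%.

25.099%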